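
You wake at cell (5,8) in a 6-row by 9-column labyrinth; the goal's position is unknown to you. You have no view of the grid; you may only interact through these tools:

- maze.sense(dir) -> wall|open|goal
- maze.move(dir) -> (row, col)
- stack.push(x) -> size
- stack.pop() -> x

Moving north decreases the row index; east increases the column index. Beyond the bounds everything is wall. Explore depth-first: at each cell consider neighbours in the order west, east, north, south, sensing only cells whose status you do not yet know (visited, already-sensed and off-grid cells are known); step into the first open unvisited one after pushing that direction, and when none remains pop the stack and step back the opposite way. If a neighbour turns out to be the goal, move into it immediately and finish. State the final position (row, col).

>>> maze.sense west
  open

>>> stack.push west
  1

>>> maze.move west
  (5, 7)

>>> maze.sense west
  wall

>>> maze.sense north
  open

>>> stack.push north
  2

>>> maze.move north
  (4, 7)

>>> maze.sense west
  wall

>>> maze.sense east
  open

>>> stack.push east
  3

>>> maze.move east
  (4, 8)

>>> maze.sense north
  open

>>> stack.push north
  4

>>> maze.move north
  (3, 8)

>>> maze.sense west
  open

>>> stack.push west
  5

>>> maze.move west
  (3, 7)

>>> maze.sense west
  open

>>> stack.push west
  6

>>> maze.move west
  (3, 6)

>>> maze.sense west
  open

>>> stack.push west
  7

>>> maze.move west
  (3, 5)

>>> maze.sense west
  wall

>>> maze.sense north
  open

>>> stack.push north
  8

>>> maze.move north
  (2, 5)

>>> maze.sense west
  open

>>> stack.push west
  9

>>> maze.move west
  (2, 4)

>>> maze.sense west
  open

>>> stack.push west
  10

>>> maze.move west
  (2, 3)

>>> maze.sense west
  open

>>> stack.push west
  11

>>> maze.move west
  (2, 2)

>>> maze.sense west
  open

>>> stack.push west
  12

>>> maze.move west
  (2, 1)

>>> maze.sense west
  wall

>>> maze.sense north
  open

>>> stack.push north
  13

>>> maze.move north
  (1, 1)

>>> maze.sense west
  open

>>> stack.push west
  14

>>> maze.move west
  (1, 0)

>>> maze.sense north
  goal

>>> maze.move north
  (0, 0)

Answer: (0, 0)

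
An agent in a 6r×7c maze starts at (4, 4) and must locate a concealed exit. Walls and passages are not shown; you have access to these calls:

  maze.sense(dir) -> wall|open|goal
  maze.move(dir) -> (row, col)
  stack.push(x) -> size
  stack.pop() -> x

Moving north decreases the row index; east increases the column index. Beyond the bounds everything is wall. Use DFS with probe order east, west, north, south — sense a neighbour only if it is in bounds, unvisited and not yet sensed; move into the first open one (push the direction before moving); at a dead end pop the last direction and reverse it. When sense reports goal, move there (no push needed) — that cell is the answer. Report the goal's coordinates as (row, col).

==> maze.sense(east)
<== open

==> stack.push(east)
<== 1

==> maze.move(east)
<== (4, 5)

==> maze.sense(east)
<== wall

==> maze.sense(north)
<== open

==> stack.push(north)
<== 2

==> maze.move(north)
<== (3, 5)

==> maze.sense(east)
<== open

==> stack.push(east)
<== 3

==> maze.move(east)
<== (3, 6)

==> maze.sense(north)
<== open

==> stack.push(north)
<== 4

==> maze.move(north)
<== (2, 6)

==> maze.sense(west)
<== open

==> stack.push(west)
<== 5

==> maze.move(west)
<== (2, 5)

==> maze.sense(west)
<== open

==> stack.push(west)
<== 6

==> maze.move(west)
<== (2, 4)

==> maze.sense(west)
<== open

==> stack.push(west)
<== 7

==> maze.move(west)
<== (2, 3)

==> maze.sense(west)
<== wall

==> maze.sense(north)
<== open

==> stack.push(north)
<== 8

==> maze.move(north)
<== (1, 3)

==> maze.sense(east)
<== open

==> stack.push(east)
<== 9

==> maze.move(east)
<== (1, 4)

==> maze.sense(east)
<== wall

==> maze.sense(north)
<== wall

==> stack.pop()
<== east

==> maze.move(west)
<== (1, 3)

==> maze.sense(west)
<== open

==> stack.push(west)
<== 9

==> maze.move(west)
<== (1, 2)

==> maze.sense(west)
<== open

==> stack.push(west)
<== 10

==> maze.move(west)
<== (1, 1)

==> maze.sense(west)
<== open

==> stack.push(west)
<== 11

==> maze.move(west)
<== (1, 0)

==> maze.sense(north)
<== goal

==> maze.move(north)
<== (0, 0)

Answer: (0, 0)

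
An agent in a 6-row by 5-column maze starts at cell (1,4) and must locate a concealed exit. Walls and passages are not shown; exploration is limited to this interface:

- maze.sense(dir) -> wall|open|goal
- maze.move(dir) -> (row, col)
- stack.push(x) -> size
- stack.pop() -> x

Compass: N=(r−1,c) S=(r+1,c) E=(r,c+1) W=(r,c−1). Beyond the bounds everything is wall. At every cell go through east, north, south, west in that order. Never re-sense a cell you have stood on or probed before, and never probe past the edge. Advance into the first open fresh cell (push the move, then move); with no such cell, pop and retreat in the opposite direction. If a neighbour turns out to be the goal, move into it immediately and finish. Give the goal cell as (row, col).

! maze.sense(dir: north) ~> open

! stack.push(x: north) ~> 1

! maze.move(dir: north) ~> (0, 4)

! maze.sense(dir: west) ~> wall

! stack.pop() ~> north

! maze.move(dir: south) ~> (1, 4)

! maze.sense(dir: south) ~> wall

! maze.sense(dir: west) ~> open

! stack.push(x: west) ~> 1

! maze.move(dir: west) ~> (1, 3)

! maze.sense(dir: south) ~> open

! stack.push(x: south) ~> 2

! maze.move(dir: south) ~> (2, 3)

! maze.sense(dir: south) ~> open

! stack.push(x: south) ~> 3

! maze.move(dir: south) ~> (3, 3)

! maze.sense(dir: east) ~> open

! stack.push(x: east) ~> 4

! maze.move(dir: east) ~> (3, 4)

! maze.sense(dir: south) ~> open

! stack.push(x: south) ~> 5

! maze.move(dir: south) ~> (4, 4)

! maze.sense(dir: south) ~> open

! stack.push(x: south) ~> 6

! maze.move(dir: south) ~> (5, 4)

! maze.sense(dir: west) ~> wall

! stack.pop() ~> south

! maze.move(dir: north) ~> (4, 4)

! maze.sense(dir: west) ~> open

! stack.push(x: west) ~> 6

! maze.move(dir: west) ~> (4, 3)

! maze.sense(dir: west) ~> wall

! stack.pop() ~> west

! maze.move(dir: east) ~> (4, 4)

! stack.pop() ~> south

! maze.move(dir: north) ~> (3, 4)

! stack.pop() ~> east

! maze.move(dir: west) ~> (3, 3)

! maze.sense(dir: west) ~> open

! stack.push(x: west) ~> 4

! maze.move(dir: west) ~> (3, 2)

! maze.sense(dir: north) ~> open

! stack.push(x: north) ~> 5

! maze.move(dir: north) ~> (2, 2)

! maze.sense(dir: north) ~> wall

! maze.sense(dir: west) ~> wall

! stack.pop() ~> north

! maze.move(dir: south) ~> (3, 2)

! maze.sense(dir: west) ~> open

! stack.push(x: west) ~> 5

! maze.move(dir: west) ~> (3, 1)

! maze.sense(dir: south) ~> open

! stack.push(x: south) ~> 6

! maze.move(dir: south) ~> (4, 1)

! maze.sense(dir: south) ~> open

! stack.push(x: south) ~> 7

! maze.move(dir: south) ~> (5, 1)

! maze.sense(dir: east) ~> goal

! maze.move(dir: east) ~> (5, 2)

Answer: (5, 2)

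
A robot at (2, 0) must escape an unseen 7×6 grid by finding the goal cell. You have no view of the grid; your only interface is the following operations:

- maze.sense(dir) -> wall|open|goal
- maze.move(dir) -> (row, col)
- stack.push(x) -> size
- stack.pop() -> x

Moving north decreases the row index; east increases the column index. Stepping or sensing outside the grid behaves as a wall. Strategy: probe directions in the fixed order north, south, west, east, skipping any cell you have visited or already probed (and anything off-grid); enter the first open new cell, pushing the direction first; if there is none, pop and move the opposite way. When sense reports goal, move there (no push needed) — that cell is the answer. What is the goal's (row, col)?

// 1. maze.sense(dir='north') : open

// 2. stack.push(x='north') : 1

// 3. maze.move(dir='north') : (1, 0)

// 4. maze.sense(dir='north') : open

// 5. stack.push(x='north') : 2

// 6. maze.move(dir='north') : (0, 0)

// 7. maze.sense(dir='east') : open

// 8. stack.push(x='east') : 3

// 9. maze.move(dir='east') : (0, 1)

// 10. maze.sense(dir='south') : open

// 11. stack.push(x='south') : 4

// 12. maze.move(dir='south') : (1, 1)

// 13. maze.sense(dir='south') : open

// 14. stack.push(x='south') : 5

// 15. maze.move(dir='south') : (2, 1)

// 16. maze.sense(dir='south') : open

// 17. stack.push(x='south') : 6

// 18. maze.move(dir='south') : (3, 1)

// 19. maze.sense(dir='south') : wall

// 20. maze.sense(dir='west') : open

// 21. stack.push(x='west') : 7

// 22. maze.move(dir='west') : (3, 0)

// 23. maze.sense(dir='south') : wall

// 24. stack.pop() : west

// 25. maze.move(dir='east') : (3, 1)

// 26. maze.sense(dir='east') : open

// 27. stack.push(x='east') : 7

// 28. maze.move(dir='east') : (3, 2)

// 29. maze.sense(dir='north') : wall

// 30. maze.sense(dir='south') : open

// 31. stack.push(x='south') : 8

// 32. maze.move(dir='south') : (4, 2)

// 33. maze.sense(dir='south') : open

// 34. stack.push(x='south') : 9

// 35. maze.move(dir='south') : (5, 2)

// 36. maze.sense(dir='south') : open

// 37. stack.push(x='south') : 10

// 38. maze.move(dir='south') : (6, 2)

// 39. maze.sense(dir='west') : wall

// 40. maze.sense(dir='east') : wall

// 41. stack.pop() : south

// 42. maze.move(dir='north') : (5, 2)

// 43. maze.sense(dir='west') : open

// 44. stack.push(x='west') : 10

// 45. maze.move(dir='west') : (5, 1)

// 46. maze.sense(dir='west') : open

// 47. stack.push(x='west') : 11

// 48. maze.move(dir='west') : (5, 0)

// 49. maze.sense(dir='south') : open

// 50. stack.push(x='south') : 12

// 51. maze.move(dir='south') : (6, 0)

// 52. stack.pop() : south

// 53. maze.move(dir='north') : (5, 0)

// 54. stack.pop() : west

// 55. maze.move(dir='east') : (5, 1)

// 56. stack.pop() : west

// 57. maze.move(dir='east') : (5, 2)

// 58. maze.sense(dir='east') : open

// 59. stack.push(x='east') : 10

// 60. maze.move(dir='east') : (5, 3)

// 61. maze.sense(dir='north') : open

// 62. stack.push(x='north') : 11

// 63. maze.move(dir='north') : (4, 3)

// 64. maze.sense(dir='north') : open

// 65. stack.push(x='north') : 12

// 66. maze.move(dir='north') : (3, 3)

// 67. maze.sense(dir='north') : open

// 68. stack.push(x='north') : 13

// 69. maze.move(dir='north') : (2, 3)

// 70. maze.sense(dir='north') : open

// 71. stack.push(x='north') : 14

// 72. maze.move(dir='north') : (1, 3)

// 73. maze.sense(dir='north') : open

// 74. stack.push(x='north') : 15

// 75. maze.move(dir='north') : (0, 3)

// 76. maze.sense(dir='west') : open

// 77. stack.push(x='west') : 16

// 78. maze.move(dir='west') : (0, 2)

// 79. maze.sense(dir='south') : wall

// 80. stack.pop() : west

// 81. maze.move(dir='east') : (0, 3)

// 82. maze.sense(dir='east') : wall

// 83. stack.pop() : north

// 84. maze.move(dir='south') : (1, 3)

// 85. maze.sense(dir='east') : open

// 86. stack.push(x='east') : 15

// 87. maze.move(dir='east') : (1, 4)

// 88. maze.sense(dir='south') : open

// 89. stack.push(x='south') : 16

// 90. maze.move(dir='south') : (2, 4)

// 91. maze.sense(dir='south') : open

// 92. stack.push(x='south') : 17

// 93. maze.move(dir='south') : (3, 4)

// 94. maze.sense(dir='south') : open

// 95. stack.push(x='south') : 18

// 96. maze.move(dir='south') : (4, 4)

// 97. maze.sense(dir='south') : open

// 98. stack.push(x='south') : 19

// 99. maze.move(dir='south') : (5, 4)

// 100. maze.sense(dir='south') : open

// 101. stack.push(x='south') : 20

// 102. maze.move(dir='south') : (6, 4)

// 103. maze.sense(dir='east') : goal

// 104. maze.move(dir='east') : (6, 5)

Answer: (6, 5)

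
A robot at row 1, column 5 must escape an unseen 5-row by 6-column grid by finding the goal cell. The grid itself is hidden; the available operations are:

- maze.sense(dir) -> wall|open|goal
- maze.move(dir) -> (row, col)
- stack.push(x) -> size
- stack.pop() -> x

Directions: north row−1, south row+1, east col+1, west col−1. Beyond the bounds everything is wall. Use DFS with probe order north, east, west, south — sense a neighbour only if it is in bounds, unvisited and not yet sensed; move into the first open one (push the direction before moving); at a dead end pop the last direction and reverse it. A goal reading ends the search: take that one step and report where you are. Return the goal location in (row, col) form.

Step: sense[dir=north]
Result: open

Step: push[x=north]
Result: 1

Step: move[dir=north]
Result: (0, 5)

Step: sense[dir=west]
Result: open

Step: push[x=west]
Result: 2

Step: move[dir=west]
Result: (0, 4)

Step: sense[dir=west]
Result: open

Step: push[x=west]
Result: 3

Step: move[dir=west]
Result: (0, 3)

Step: sense[dir=west]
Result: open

Step: push[x=west]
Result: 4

Step: move[dir=west]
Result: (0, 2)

Step: sense[dir=west]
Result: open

Step: push[x=west]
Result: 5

Step: move[dir=west]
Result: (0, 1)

Step: sense[dir=west]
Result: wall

Step: sense[dir=south]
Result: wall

Step: pop[]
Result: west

Step: move[dir=east]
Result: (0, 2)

Step: sense[dir=south]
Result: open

Step: push[x=south]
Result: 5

Step: move[dir=south]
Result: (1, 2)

Step: sense[dir=east]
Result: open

Step: push[x=east]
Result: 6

Step: move[dir=east]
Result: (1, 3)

Step: sense[dir=east]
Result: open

Step: push[x=east]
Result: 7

Step: move[dir=east]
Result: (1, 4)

Step: sense[dir=south]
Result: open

Step: push[x=south]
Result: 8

Step: move[dir=south]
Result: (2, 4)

Step: sense[dir=east]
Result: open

Step: push[x=east]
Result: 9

Step: move[dir=east]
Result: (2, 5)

Step: sense[dir=south]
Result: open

Step: push[x=south]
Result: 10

Step: move[dir=south]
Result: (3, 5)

Step: sense[dir=west]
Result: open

Step: push[x=west]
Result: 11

Step: move[dir=west]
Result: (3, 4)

Step: sense[dir=west]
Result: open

Step: push[x=west]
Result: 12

Step: move[dir=west]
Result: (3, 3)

Step: sense[dir=north]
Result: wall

Step: sense[dir=west]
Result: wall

Step: sense[dir=south]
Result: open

Step: push[x=south]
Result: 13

Step: move[dir=south]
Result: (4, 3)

Step: sense[dir=east]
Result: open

Step: push[x=east]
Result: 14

Step: move[dir=east]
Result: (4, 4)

Step: sense[dir=east]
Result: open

Step: push[x=east]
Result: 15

Step: move[dir=east]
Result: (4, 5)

Step: pop[]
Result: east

Step: move[dir=west]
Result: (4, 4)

Step: pop[]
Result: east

Step: move[dir=west]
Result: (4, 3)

Step: sense[dir=west]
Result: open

Step: push[x=west]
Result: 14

Step: move[dir=west]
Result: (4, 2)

Step: sense[dir=west]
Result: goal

Step: move[dir=west]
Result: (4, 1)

Answer: (4, 1)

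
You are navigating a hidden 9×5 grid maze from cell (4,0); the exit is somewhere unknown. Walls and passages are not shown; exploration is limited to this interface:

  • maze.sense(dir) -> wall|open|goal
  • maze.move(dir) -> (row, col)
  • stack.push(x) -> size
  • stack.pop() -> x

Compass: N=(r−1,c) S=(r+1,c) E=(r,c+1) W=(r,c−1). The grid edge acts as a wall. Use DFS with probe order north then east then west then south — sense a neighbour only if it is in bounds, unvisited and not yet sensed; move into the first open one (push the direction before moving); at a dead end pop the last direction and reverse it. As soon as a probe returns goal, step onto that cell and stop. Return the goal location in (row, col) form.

I run sense on dir='north', — result: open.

Invoking push on x='north', which returns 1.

Calling move on dir='north', — result: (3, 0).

I run sense on dir='north', → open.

Next I call push on x='north', and get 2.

I invoke move on dir='north', which returns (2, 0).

Next I call sense on dir='north', → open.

I try push on x='north', and see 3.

Next I call move on dir='north', : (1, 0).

I run sense on dir='north', — result: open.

Then push on x='north', and see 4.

I run move on dir='north', and get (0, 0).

I use sense on dir='east', and get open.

I call push on x='east', and get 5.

Calling move on dir='east', giving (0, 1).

I run sense on dir='east', giving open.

I use push on x='east', and see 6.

Calling move on dir='east', which returns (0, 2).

Calling sense on dir='east', giving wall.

I try sense on dir='south', which returns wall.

Now I run pop, : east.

I use move on dir='west', and get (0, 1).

I try sense on dir='south', → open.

Invoking push on x='south', and observe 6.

Calling move on dir='south', → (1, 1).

Next I call sense on dir='south', and see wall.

Using pop(), and see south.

I try move on dir='north', which returns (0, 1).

I run pop, — result: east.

Then move on dir='west', which returns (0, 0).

I run pop, : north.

I run move on dir='south', and see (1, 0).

I call pop, which returns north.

I call move on dir='south', : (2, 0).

I use pop(), yielding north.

I invoke move on dir='south', : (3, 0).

I run sense on dir='east', yielding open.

I use push on x='east', and observe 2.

I try move on dir='east', : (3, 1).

I invoke sense on dir='east', and observe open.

I use push on x='east', yielding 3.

Then move on dir='east', giving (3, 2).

Next I call sense on dir='north', and observe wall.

I try sense on dir='east', and observe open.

Now I run push on x='east', and see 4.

Then move on dir='east', yielding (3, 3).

Now I run sense on dir='north', giving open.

Now I run push on x='north', — result: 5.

I use move on dir='north', → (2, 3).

I run sense on dir='north', which returns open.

I try push on x='north', → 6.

Then move on dir='north', → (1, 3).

Now I run sense on dir='east', giving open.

I invoke push on x='east', giving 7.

Next I call move on dir='east', — result: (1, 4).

I run sense on dir='north', : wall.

Now I run sense on dir='south', — result: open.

Now I run push on x='south', giving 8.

I try move on dir='south', and see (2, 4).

Using sense on dir='south', and observe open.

Invoking push on x='south', — result: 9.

Invoking move on dir='south', — result: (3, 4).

I try sense on dir='south', → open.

Now I run push on x='south', : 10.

I invoke move on dir='south', — result: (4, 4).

Calling sense on dir='west', which returns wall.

I run sense on dir='south', yielding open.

Using push on x='south', : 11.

Using move on dir='south', and see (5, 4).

Calling sense on dir='west', : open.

Using push on x='west', → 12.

I try move on dir='west', giving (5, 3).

Then sense on dir='west', and get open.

I try push on x='west', which returns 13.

Then move on dir='west', and see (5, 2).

Calling sense on dir='north', yielding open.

I run push on x='north', and get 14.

I use move on dir='north', which returns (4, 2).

Invoking sense on dir='west', : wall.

I run pop, which returns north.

Using move on dir='south', and observe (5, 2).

I invoke sense on dir='west', and see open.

Using push on x='west', and observe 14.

Calling move on dir='west', and observe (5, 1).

I try sense on dir='west', yielding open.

Calling push on x='west', and see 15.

I invoke move on dir='west', → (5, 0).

I try sense on dir='south', and observe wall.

Next I call pop(), → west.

Invoking move on dir='east', yielding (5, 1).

I call sense on dir='south', and see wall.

Calling pop(), and observe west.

Using move on dir='east', and get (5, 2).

Using sense on dir='south', — result: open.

Then push on x='south', and observe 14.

I run move on dir='south', — result: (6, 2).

I run sense on dir='east', : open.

I invoke push on x='east', — result: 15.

Next I call move on dir='east', yielding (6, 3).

Calling sense on dir='east', — result: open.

Then push on x='east', which returns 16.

I run move on dir='east', and observe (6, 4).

Then sense on dir='south', and get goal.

Using move on dir='south', — result: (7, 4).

Answer: (7, 4)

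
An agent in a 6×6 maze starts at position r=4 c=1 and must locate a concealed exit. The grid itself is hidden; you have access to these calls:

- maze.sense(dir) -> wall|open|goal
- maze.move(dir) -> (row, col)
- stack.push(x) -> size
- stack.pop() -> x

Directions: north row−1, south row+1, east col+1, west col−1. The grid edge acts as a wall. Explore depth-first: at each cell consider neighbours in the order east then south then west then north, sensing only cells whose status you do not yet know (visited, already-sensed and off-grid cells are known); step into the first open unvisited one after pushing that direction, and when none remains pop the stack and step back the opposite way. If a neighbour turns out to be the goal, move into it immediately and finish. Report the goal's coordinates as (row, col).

==> sense(east)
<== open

==> push(east)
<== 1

==> move(east)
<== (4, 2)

==> sense(east)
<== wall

==> sense(south)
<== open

==> push(south)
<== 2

==> move(south)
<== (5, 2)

==> sense(east)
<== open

==> push(east)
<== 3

==> move(east)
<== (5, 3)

==> sense(east)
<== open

==> push(east)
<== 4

==> move(east)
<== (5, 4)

==> sense(east)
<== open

==> push(east)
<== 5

==> move(east)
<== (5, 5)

==> sense(north)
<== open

==> push(north)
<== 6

==> move(north)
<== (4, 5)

==> sense(west)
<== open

==> push(west)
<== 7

==> move(west)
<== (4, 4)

==> sense(north)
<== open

==> push(north)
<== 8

==> move(north)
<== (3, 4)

==> sense(east)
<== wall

==> sense(west)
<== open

==> push(west)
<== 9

==> move(west)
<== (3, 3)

==> sense(west)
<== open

==> push(west)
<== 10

==> move(west)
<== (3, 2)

==> sense(west)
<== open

==> push(west)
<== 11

==> move(west)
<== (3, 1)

==> sense(west)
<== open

==> push(west)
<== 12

==> move(west)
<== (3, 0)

==> sense(south)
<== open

==> push(south)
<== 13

==> move(south)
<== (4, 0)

==> sense(south)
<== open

==> push(south)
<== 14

==> move(south)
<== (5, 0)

==> sense(east)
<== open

==> push(east)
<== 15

==> move(east)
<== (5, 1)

==> pop()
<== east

==> move(west)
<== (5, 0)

==> pop()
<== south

==> move(north)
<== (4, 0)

==> pop()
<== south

==> move(north)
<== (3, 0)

==> sense(north)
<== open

==> push(north)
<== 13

==> move(north)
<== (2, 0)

==> sense(east)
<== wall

==> sense(north)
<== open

==> push(north)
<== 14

==> move(north)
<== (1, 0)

==> sense(east)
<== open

==> push(east)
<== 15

==> move(east)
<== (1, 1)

==> sense(east)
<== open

==> push(east)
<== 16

==> move(east)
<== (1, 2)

==> sense(east)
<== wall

==> sense(south)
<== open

==> push(south)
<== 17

==> move(south)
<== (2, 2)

==> sense(east)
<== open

==> push(east)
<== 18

==> move(east)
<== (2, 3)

==> sense(east)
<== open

==> push(east)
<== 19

==> move(east)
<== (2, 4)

==> sense(east)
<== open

==> push(east)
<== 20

==> move(east)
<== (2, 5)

==> sense(north)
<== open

==> push(north)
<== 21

==> move(north)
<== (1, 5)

==> sense(west)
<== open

==> push(west)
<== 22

==> move(west)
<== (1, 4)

==> sense(north)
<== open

==> push(north)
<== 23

==> move(north)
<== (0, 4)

==> sense(east)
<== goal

==> move(east)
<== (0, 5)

Answer: (0, 5)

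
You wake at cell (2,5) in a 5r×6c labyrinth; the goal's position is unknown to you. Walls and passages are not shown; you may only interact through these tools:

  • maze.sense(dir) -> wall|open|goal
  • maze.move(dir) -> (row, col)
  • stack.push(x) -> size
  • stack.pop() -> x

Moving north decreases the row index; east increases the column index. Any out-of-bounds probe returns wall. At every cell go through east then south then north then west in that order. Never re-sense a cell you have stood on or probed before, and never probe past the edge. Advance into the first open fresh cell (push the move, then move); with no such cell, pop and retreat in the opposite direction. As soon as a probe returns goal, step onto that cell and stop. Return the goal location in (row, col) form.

-> sense(dir=south)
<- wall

-> sense(dir=north)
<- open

-> push(x=north)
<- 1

-> move(dir=north)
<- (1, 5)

-> sense(dir=north)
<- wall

-> sense(dir=west)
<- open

-> push(x=west)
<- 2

-> move(dir=west)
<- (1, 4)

-> sense(dir=south)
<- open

-> push(x=south)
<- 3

-> move(dir=south)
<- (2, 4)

-> sense(dir=south)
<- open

-> push(x=south)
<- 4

-> move(dir=south)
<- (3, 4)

-> sense(dir=south)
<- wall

-> sense(dir=west)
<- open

-> push(x=west)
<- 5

-> move(dir=west)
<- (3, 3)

-> sense(dir=south)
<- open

-> push(x=south)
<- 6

-> move(dir=south)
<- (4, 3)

-> sense(dir=west)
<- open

-> push(x=west)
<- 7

-> move(dir=west)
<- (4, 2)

-> sense(dir=north)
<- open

-> push(x=north)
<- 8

-> move(dir=north)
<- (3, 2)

-> sense(dir=north)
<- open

-> push(x=north)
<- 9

-> move(dir=north)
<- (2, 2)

-> sense(dir=east)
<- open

-> push(x=east)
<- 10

-> move(dir=east)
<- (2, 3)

-> sense(dir=north)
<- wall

-> pop()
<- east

-> move(dir=west)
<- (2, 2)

-> sense(dir=north)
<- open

-> push(x=north)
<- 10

-> move(dir=north)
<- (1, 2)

-> sense(dir=north)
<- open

-> push(x=north)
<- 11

-> move(dir=north)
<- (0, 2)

-> sense(dir=east)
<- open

-> push(x=east)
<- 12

-> move(dir=east)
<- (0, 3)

-> sense(dir=east)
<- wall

-> pop()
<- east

-> move(dir=west)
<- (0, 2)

-> sense(dir=west)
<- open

-> push(x=west)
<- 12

-> move(dir=west)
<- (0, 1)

-> sense(dir=south)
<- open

-> push(x=south)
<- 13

-> move(dir=south)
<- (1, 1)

-> sense(dir=south)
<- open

-> push(x=south)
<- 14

-> move(dir=south)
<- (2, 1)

-> sense(dir=south)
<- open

-> push(x=south)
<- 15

-> move(dir=south)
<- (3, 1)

-> sense(dir=south)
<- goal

-> move(dir=south)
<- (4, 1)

Answer: (4, 1)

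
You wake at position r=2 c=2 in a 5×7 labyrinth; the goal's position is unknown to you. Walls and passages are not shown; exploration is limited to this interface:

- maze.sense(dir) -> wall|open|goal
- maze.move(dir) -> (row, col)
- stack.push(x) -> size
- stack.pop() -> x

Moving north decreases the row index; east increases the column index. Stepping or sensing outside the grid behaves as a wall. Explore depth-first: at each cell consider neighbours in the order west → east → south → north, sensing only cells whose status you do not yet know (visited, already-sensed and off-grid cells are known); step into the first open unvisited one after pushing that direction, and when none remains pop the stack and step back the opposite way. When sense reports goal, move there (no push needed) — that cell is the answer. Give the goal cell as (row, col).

% maze.sense dir: west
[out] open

% stack.push x: west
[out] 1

% maze.move dir: west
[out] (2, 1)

% maze.sense dir: west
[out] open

% stack.push x: west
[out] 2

% maze.move dir: west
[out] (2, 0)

% maze.sense dir: south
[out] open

% stack.push x: south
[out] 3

% maze.move dir: south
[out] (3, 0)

% maze.sense dir: east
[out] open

% stack.push x: east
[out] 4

% maze.move dir: east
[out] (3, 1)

% maze.sense dir: east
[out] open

% stack.push x: east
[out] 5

% maze.move dir: east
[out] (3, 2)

% maze.sense dir: east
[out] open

% stack.push x: east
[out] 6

% maze.move dir: east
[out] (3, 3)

% maze.sense dir: east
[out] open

% stack.push x: east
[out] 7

% maze.move dir: east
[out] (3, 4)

% maze.sense dir: east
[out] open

% stack.push x: east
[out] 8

% maze.move dir: east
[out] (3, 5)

% maze.sense dir: east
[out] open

% stack.push x: east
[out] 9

% maze.move dir: east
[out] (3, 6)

% maze.sense dir: south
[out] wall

% maze.sense dir: north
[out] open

% stack.push x: north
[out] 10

% maze.move dir: north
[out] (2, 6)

% maze.sense dir: west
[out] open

% stack.push x: west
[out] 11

% maze.move dir: west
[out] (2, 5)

% maze.sense dir: west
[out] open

% stack.push x: west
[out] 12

% maze.move dir: west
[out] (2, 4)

% maze.sense dir: west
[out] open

% stack.push x: west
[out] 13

% maze.move dir: west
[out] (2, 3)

% maze.sense dir: north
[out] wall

% stack.pop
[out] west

% maze.move dir: east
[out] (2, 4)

% maze.sense dir: north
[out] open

% stack.push x: north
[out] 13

% maze.move dir: north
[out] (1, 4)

% maze.sense dir: east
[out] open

% stack.push x: east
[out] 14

% maze.move dir: east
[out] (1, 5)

% maze.sense dir: east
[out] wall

% maze.sense dir: north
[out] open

% stack.push x: north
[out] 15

% maze.move dir: north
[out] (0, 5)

% maze.sense dir: west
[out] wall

% maze.sense dir: east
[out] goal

% maze.move dir: east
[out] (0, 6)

Answer: (0, 6)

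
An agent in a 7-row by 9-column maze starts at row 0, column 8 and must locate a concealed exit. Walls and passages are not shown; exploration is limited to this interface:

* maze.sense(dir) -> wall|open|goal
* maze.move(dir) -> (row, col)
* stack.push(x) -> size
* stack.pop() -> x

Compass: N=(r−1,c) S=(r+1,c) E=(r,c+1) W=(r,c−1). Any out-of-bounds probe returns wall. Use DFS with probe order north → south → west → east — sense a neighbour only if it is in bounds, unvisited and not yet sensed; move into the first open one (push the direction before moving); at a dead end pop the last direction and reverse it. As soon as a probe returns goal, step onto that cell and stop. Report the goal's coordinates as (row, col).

-- 1. maze.sense(dir=south) => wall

-- 2. maze.sense(dir=west) => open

-- 3. stack.push(x=west) => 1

-- 4. maze.move(dir=west) => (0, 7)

-- 5. maze.sense(dir=south) => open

-- 6. stack.push(x=south) => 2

-- 7. maze.move(dir=south) => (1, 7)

-- 8. maze.sense(dir=south) => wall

-- 9. maze.sense(dir=west) => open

-- 10. stack.push(x=west) => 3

-- 11. maze.move(dir=west) => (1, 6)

-- 12. maze.sense(dir=north) => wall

-- 13. maze.sense(dir=south) => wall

-- 14. maze.sense(dir=west) => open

-- 15. stack.push(x=west) => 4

-- 16. maze.move(dir=west) => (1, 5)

-- 17. maze.sense(dir=north) => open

-- 18. stack.push(x=north) => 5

-- 19. maze.move(dir=north) => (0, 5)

-- 20. maze.sense(dir=west) => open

-- 21. stack.push(x=west) => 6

-- 22. maze.move(dir=west) => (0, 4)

-- 23. maze.sense(dir=south) => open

-- 24. stack.push(x=south) => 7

-- 25. maze.move(dir=south) => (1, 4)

-- 26. maze.sense(dir=south) => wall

-- 27. maze.sense(dir=west) => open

-- 28. stack.push(x=west) => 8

-- 29. maze.move(dir=west) => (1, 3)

-- 30. maze.sense(dir=north) => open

-- 31. stack.push(x=north) => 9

-- 32. maze.move(dir=north) => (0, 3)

-- 33. maze.sense(dir=west) => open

-- 34. stack.push(x=west) => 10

-- 35. maze.move(dir=west) => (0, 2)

-- 36. maze.sense(dir=south) => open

-- 37. stack.push(x=south) => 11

-- 38. maze.move(dir=south) => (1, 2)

-- 39. maze.sense(dir=south) => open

-- 40. stack.push(x=south) => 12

-- 41. maze.move(dir=south) => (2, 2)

-- 42. maze.sense(dir=south) => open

-- 43. stack.push(x=south) => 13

-- 44. maze.move(dir=south) => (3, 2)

-- 45. maze.sense(dir=south) => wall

-- 46. maze.sense(dir=west) => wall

-- 47. maze.sense(dir=east) => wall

-- 48. stack.pop() => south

-- 49. maze.move(dir=north) => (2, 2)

-- 50. maze.sense(dir=west) => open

-- 51. stack.push(x=west) => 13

-- 52. maze.move(dir=west) => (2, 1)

-- 53. maze.sense(dir=north) => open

-- 54. stack.push(x=north) => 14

-- 55. maze.move(dir=north) => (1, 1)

-- 56. maze.sense(dir=north) => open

-- 57. stack.push(x=north) => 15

-- 58. maze.move(dir=north) => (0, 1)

-- 59. maze.sense(dir=west) => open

-- 60. stack.push(x=west) => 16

-- 61. maze.move(dir=west) => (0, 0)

-- 62. maze.sense(dir=south) => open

-- 63. stack.push(x=south) => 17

-- 64. maze.move(dir=south) => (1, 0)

-- 65. maze.sense(dir=south) => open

-- 66. stack.push(x=south) => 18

-- 67. maze.move(dir=south) => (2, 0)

-- 68. maze.sense(dir=south) => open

-- 69. stack.push(x=south) => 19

-- 70. maze.move(dir=south) => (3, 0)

-- 71. maze.sense(dir=south) => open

-- 72. stack.push(x=south) => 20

-- 73. maze.move(dir=south) => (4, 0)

-- 74. maze.sense(dir=south) => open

-- 75. stack.push(x=south) => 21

-- 76. maze.move(dir=south) => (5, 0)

-- 77. maze.sense(dir=south) => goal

-- 78. maze.move(dir=south) => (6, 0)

Answer: (6, 0)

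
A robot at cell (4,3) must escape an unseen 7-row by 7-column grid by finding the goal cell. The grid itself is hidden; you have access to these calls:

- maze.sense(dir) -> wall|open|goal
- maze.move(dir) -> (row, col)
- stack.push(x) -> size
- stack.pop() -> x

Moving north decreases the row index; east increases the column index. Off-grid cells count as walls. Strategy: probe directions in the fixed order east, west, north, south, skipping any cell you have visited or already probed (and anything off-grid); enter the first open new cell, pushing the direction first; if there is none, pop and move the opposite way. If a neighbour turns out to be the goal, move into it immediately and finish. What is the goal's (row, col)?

Act: maze.sense[dir=east]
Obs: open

Act: stack.push[x=east]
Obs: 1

Act: maze.move[dir=east]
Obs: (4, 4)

Act: maze.sense[dir=east]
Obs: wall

Act: maze.sense[dir=north]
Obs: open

Act: stack.push[x=north]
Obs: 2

Act: maze.move[dir=north]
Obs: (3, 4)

Act: maze.sense[dir=east]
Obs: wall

Act: maze.sense[dir=west]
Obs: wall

Act: maze.sense[dir=north]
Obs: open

Act: stack.push[x=north]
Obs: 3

Act: maze.move[dir=north]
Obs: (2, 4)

Act: maze.sense[dir=east]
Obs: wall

Act: maze.sense[dir=west]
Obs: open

Act: stack.push[x=west]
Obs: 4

Act: maze.move[dir=west]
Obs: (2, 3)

Act: maze.sense[dir=west]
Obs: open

Act: stack.push[x=west]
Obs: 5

Act: maze.move[dir=west]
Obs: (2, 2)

Act: maze.sense[dir=west]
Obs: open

Act: stack.push[x=west]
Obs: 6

Act: maze.move[dir=west]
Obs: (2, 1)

Act: maze.sense[dir=west]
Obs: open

Act: stack.push[x=west]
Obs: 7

Act: maze.move[dir=west]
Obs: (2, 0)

Act: maze.sense[dir=north]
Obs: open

Act: stack.push[x=north]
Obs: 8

Act: maze.move[dir=north]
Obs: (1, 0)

Act: maze.sense[dir=east]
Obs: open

Act: stack.push[x=east]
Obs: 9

Act: maze.move[dir=east]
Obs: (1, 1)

Act: maze.sense[dir=east]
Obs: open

Act: stack.push[x=east]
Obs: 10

Act: maze.move[dir=east]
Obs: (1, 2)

Act: maze.sense[dir=east]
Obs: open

Act: stack.push[x=east]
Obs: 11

Act: maze.move[dir=east]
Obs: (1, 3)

Act: maze.sense[dir=east]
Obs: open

Act: stack.push[x=east]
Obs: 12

Act: maze.move[dir=east]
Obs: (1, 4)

Act: maze.sense[dir=east]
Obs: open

Act: stack.push[x=east]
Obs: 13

Act: maze.move[dir=east]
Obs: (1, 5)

Act: maze.sense[dir=east]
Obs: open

Act: stack.push[x=east]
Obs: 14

Act: maze.move[dir=east]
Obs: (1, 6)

Act: maze.sense[dir=north]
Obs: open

Act: stack.push[x=north]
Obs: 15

Act: maze.move[dir=north]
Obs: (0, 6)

Act: maze.sense[dir=west]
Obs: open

Act: stack.push[x=west]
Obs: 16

Act: maze.move[dir=west]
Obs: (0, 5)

Act: maze.sense[dir=west]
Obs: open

Act: stack.push[x=west]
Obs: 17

Act: maze.move[dir=west]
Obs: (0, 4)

Act: maze.sense[dir=west]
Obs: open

Act: stack.push[x=west]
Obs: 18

Act: maze.move[dir=west]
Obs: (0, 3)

Act: maze.sense[dir=west]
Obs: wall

Act: stack.pop[]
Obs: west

Act: maze.move[dir=east]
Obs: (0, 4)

Act: stack.pop[]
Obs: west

Act: maze.move[dir=east]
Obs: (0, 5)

Act: stack.pop[]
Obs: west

Act: maze.move[dir=east]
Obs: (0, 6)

Act: stack.pop[]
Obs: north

Act: maze.move[dir=south]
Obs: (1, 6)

Act: maze.sense[dir=south]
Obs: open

Act: stack.push[x=south]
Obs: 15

Act: maze.move[dir=south]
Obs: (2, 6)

Act: maze.sense[dir=south]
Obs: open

Act: stack.push[x=south]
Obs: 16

Act: maze.move[dir=south]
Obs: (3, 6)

Act: maze.sense[dir=south]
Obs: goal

Act: maze.move[dir=south]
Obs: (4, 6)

Answer: (4, 6)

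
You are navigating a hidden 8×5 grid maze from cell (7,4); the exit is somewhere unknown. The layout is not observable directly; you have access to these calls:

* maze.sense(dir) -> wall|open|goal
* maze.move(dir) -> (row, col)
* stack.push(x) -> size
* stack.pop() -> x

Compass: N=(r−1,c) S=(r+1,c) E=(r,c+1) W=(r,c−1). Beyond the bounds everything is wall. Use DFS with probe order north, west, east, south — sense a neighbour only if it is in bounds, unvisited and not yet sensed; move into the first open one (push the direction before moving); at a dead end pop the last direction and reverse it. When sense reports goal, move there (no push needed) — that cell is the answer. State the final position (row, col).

# maze.sense(dir→north) => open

# stack.push(x→north) => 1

# maze.move(dir→north) => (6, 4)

# maze.sense(dir→north) => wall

# maze.sense(dir→west) => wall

# stack.pop() => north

# maze.move(dir→south) => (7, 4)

# maze.sense(dir→west) => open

# stack.push(x→west) => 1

# maze.move(dir→west) => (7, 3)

# maze.sense(dir→west) => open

# stack.push(x→west) => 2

# maze.move(dir→west) => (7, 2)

# maze.sense(dir→north) => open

# stack.push(x→north) => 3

# maze.move(dir→north) => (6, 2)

# maze.sense(dir→north) => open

# stack.push(x→north) => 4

# maze.move(dir→north) => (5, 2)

# maze.sense(dir→north) => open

# stack.push(x→north) => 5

# maze.move(dir→north) => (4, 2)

# maze.sense(dir→north) => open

# stack.push(x→north) => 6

# maze.move(dir→north) => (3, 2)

# maze.sense(dir→north) => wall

# maze.sense(dir→west) => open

# stack.push(x→west) => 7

# maze.move(dir→west) => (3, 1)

# maze.sense(dir→north) => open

# stack.push(x→north) => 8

# maze.move(dir→north) => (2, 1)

# maze.sense(dir→north) => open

# stack.push(x→north) => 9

# maze.move(dir→north) => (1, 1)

# maze.sense(dir→north) => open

# stack.push(x→north) => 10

# maze.move(dir→north) => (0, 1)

# maze.sense(dir→west) => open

# stack.push(x→west) => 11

# maze.move(dir→west) => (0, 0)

# maze.sense(dir→south) => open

# stack.push(x→south) => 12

# maze.move(dir→south) => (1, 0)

# maze.sense(dir→south) => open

# stack.push(x→south) => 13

# maze.move(dir→south) => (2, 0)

# maze.sense(dir→south) => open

# stack.push(x→south) => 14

# maze.move(dir→south) => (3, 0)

# maze.sense(dir→south) => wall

# stack.pop() => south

# maze.move(dir→north) => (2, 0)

# stack.pop() => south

# maze.move(dir→north) => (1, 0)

# stack.pop() => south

# maze.move(dir→north) => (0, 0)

# stack.pop() => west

# maze.move(dir→east) => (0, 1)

# maze.sense(dir→east) => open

# stack.push(x→east) => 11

# maze.move(dir→east) => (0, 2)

# maze.sense(dir→east) => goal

# maze.move(dir→east) => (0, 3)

Answer: (0, 3)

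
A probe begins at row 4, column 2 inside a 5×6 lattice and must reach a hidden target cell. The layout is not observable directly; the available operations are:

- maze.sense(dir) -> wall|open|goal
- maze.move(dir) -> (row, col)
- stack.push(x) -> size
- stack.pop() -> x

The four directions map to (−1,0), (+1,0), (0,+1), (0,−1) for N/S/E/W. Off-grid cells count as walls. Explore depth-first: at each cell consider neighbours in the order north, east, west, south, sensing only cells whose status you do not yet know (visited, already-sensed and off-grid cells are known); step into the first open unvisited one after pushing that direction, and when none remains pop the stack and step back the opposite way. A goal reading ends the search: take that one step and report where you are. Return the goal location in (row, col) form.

Act: maze.sense[dir='north']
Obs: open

Act: stack.push[x='north']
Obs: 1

Act: maze.move[dir='north']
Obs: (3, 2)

Act: maze.sense[dir='north']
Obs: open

Act: stack.push[x='north']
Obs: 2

Act: maze.move[dir='north']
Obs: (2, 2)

Act: maze.sense[dir='north']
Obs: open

Act: stack.push[x='north']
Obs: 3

Act: maze.move[dir='north']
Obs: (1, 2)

Act: maze.sense[dir='north']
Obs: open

Act: stack.push[x='north']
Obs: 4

Act: maze.move[dir='north']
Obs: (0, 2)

Act: maze.sense[dir='east']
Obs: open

Act: stack.push[x='east']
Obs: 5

Act: maze.move[dir='east']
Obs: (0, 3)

Act: maze.sense[dir='east']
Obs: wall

Act: maze.sense[dir='south']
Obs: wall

Act: stack.pop[]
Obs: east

Act: maze.move[dir='west']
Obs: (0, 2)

Act: maze.sense[dir='west']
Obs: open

Act: stack.push[x='west']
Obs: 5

Act: maze.move[dir='west']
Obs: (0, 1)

Act: maze.sense[dir='west']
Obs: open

Act: stack.push[x='west']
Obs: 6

Act: maze.move[dir='west']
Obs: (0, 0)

Act: maze.sense[dir='south']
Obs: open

Act: stack.push[x='south']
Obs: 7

Act: maze.move[dir='south']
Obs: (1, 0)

Act: maze.sense[dir='east']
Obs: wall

Act: maze.sense[dir='south']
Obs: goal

Act: maze.move[dir='south']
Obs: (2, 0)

Answer: (2, 0)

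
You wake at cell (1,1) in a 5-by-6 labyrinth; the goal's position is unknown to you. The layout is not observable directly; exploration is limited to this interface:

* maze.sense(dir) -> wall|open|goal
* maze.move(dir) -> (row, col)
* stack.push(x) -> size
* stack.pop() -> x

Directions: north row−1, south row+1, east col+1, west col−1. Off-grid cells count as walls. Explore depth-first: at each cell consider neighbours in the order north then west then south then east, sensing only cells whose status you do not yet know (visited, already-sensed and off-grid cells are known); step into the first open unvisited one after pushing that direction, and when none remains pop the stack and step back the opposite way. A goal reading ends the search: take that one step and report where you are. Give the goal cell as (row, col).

Now I run sense using dir=north, yielding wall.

I run sense using dir=west, → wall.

Calling sense using dir=south, and get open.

Then push using x=south, giving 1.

Calling move using dir=south, and see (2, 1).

Then sense using dir=west, and see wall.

Using sense using dir=south, and observe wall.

Invoking sense using dir=east, : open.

I run push using x=east, → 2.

Next I call move using dir=east, which returns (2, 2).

Next I call sense using dir=north, giving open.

Then push using x=north, which returns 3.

I use move using dir=north, and get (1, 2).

Next I call sense using dir=north, which returns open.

Then push using x=north, and see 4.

Now I run move using dir=north, yielding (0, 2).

I try sense using dir=east, and observe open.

I use push using x=east, and get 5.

I run move using dir=east, : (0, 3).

I call sense using dir=south, — result: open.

Next I call push using x=south, which returns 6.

I use move using dir=south, which returns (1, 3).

Calling sense using dir=south, and get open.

I call push using x=south, giving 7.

Then move using dir=south, which returns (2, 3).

I call sense using dir=south, which returns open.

I invoke push using x=south, which returns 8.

I call move using dir=south, : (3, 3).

Then sense using dir=west, and see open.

I try push using x=west, giving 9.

I use move using dir=west, which returns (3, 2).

I run sense using dir=south, : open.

I try push using x=south, : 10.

I try move using dir=south, giving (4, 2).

Invoking sense using dir=west, which returns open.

Invoking push using x=west, and see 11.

Invoking move using dir=west, : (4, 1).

Calling sense using dir=west, and get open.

I use push using x=west, which returns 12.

I run move using dir=west, and see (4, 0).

I use sense using dir=north, and get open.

Invoking push using x=north, yielding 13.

Calling move using dir=north, and see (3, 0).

I invoke pop, and see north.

I try move using dir=south, and get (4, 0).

I use pop, and see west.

I invoke move using dir=east, and observe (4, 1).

I try pop(), : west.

Next I call move using dir=east, giving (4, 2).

Now I run sense using dir=east, and get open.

I try push using x=east, → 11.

I try move using dir=east, and get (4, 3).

Calling sense using dir=east, giving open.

Using push using x=east, → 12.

Then move using dir=east, : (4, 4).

I use sense using dir=north, which returns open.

I use push using x=north, : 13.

Invoking move using dir=north, and get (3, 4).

I use sense using dir=north, → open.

I invoke push using x=north, → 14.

I run move using dir=north, and observe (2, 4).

Using sense using dir=north, → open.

I invoke push using x=north, and see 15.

I call move using dir=north, — result: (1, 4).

Calling sense using dir=north, which returns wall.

Next I call sense using dir=east, giving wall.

Then pop, giving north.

I use move using dir=south, and get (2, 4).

I run sense using dir=east, and observe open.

I use push using x=east, which returns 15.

Calling move using dir=east, and see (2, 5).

Next I call sense using dir=south, and get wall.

Then pop, giving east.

I use move using dir=west, and observe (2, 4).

Next I call pop(), — result: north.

I call move using dir=south, yielding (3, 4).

Now I run pop, and get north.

Calling move using dir=south, which returns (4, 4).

Invoking sense using dir=east, and see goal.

I invoke move using dir=east, and get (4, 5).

Answer: (4, 5)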